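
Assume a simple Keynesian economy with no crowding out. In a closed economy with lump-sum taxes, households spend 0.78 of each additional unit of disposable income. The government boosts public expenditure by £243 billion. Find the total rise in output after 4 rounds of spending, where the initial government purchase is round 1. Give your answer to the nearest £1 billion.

£696 billion

Round 1 adds ΔG = £243 billion; each later round is MPC = 0.78 times the previous.
After 4 rounds: 243 + 189.54 + 147.8412 + 115.316136 = ΔG·(1 − c^4)/(1 − c) = 243 × (1 − 0.37015056)/0.22 ≈ £696 billion.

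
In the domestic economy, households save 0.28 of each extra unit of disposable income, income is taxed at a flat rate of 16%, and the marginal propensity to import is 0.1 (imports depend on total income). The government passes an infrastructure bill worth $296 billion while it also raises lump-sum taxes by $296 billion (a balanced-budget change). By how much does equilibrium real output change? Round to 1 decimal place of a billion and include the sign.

+$167.4 billion

MPC = 1 − MPS = 1 − 0.28 = 0.72.
Expenditure multiplier = 1/(1 − c(1−t) + m) = 1/(1 − 0.72×0.84 + 0.1) = 1/0.4952 ≈ 2.019.
ΔG contributes k·ΔG = (+$296 billion) / 0.4952 ≈ +$597.7 billion.
ΔT of +$296 billion changes first-round spending by −c·ΔT = −$213.12 billion, contributing k·(−c·ΔT) = (−$213.12 billion) / 0.4952 ≈ −$430.4 billion.
Net ΔY = k(ΔG − c·ΔT) = (+$82.88 billion) / 0.4952 ≈ +$167.4 billion.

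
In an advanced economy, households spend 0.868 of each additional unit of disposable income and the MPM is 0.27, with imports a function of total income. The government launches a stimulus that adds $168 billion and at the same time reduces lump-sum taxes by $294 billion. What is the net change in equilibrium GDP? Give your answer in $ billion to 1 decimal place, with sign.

Expenditure multiplier = 1/(1 − c + m) = 1/(1 − 0.868 + 0.27) = 1/0.402 ≈ 2.488.
ΔG contributes k·ΔG = (+$168 billion) / 0.402 ≈ +$417.9 billion.
ΔT of −$294 billion changes first-round spending by −c·ΔT = +$255.192 billion, contributing k·(−c·ΔT) = (+$255.192 billion) / 0.402 ≈ +$634.8 billion.
Net ΔY = k(ΔG − c·ΔT) = (+$423.192 billion) / 0.402 ≈ +$1,052.7 billion.

+$1,052.7 billion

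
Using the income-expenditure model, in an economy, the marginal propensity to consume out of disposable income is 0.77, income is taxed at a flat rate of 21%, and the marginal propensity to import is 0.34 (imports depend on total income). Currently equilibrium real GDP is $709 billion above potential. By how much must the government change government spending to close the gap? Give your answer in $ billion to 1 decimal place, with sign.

−$518.8 billion

Spending multiplier = 1/(1 − c(1−t) + m) = 1/(1 − 0.77×0.79 + 0.34) = 1/0.7317 ≈ 1.367.
Need ΔY = −$709 billion, so ΔG = ΔY/k = (−$709 billion) × 0.7317 ≈ −$518.8 billion.
The government should cut government spending by $518.8 billion.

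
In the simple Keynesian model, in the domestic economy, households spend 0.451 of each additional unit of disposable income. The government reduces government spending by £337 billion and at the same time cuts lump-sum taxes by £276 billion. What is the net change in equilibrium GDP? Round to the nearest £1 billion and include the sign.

−£387 billion

Expenditure multiplier = 1/(1 − MPC) = 1/(1 − 0.451) = 1/0.549 ≈ 1.821.
ΔG contributes k·ΔG = (−£337 billion) / 0.549 ≈ −£613.8 billion.
ΔT of −£276 billion changes first-round spending by −c·ΔT = +£124.476 billion, contributing k·(−c·ΔT) = (+£124.476 billion) / 0.549 ≈ +£226.7 billion.
Net ΔY = k(ΔG − c·ΔT) = (−£212.524 billion) / 0.549 ≈ −£387 billion.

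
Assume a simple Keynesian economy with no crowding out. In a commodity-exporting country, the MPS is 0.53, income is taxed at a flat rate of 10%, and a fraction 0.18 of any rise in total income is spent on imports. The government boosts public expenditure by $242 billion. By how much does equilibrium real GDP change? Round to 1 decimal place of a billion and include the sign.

MPC = 1 − MPS = 1 − 0.53 = 0.47.
Expenditure multiplier = 1/(1 − c(1−t) + m) = 1/(1 − 0.47×0.9 + 0.18) = 1/0.757 ≈ 1.321.
ΔY = k × ΔG = (+$242 billion) / 0.757 ≈ +$319.7 billion.

+$319.7 billion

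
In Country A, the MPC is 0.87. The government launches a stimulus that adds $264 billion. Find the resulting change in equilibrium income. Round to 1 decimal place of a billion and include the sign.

Expenditure multiplier = 1/(1 − MPC) = 1/(1 − 0.87) = 1/0.13 ≈ 7.692.
ΔY = k × ΔG = (+$264 billion) / 0.13 ≈ +$2,030.8 billion.

+$2,030.8 billion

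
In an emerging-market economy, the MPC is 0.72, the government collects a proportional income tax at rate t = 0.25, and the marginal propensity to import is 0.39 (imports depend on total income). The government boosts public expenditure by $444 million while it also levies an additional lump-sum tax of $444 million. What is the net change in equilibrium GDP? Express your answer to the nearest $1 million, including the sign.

+$146 million

Expenditure multiplier = 1/(1 − c(1−t) + m) = 1/(1 − 0.72×0.75 + 0.39) = 1/0.85 ≈ 1.176.
ΔG contributes k·ΔG = (+$444 million) / 0.85 ≈ +$522.4 million.
ΔT of +$444 million changes first-round spending by −c·ΔT = −$319.68 million, contributing k·(−c·ΔT) = (−$319.68 million) / 0.85 ≈ −$376.1 million.
Net ΔY = k(ΔG − c·ΔT) = (+$124.32 million) / 0.85 ≈ +$146 million.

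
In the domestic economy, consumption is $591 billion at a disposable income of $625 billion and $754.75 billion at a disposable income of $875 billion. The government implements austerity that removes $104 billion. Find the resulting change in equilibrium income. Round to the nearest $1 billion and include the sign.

−$301 billion

MPC = ΔC/ΔYd = (754.75 − 591)/(875 − 625) = 163.75/250 = 0.655.
Expenditure multiplier = 1/(1 − MPC) = 1/(1 − 0.655) = 1/0.345 ≈ 2.899.
ΔY = k × ΔG = (−$104 billion) / 0.345 ≈ −$301 billion.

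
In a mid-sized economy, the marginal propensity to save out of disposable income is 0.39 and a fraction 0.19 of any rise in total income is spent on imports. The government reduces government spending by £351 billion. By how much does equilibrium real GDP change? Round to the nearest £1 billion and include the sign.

MPC = 1 − MPS = 1 − 0.39 = 0.61.
Spending multiplier = 1/(1 − c + m) = 1/(1 − 0.61 + 0.19) = 1/0.58 ≈ 1.724.
ΔY = k × ΔG = (−£351 billion) / 0.58 ≈ −£605 billion.

−£605 billion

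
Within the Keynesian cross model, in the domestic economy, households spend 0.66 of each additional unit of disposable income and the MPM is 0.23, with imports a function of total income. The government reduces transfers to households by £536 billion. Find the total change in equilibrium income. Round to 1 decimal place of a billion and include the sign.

−£620.6 billion

The transfer change shifts disposable income by −£536 billion, so first-round consumption changes by c·ΔTR = 0.66 × (−£536 billion) = −£353.76 billion.
Expenditure multiplier = 1/(1 − c + m) = 1/(1 − 0.66 + 0.23) = 1/0.57 ≈ 1.754.
The transfer multiplier is c × k ≈ 1.158, so ΔY = k × (c·ΔTR) = (−£353.76 billion) / 0.57 ≈ −£620.6 billion.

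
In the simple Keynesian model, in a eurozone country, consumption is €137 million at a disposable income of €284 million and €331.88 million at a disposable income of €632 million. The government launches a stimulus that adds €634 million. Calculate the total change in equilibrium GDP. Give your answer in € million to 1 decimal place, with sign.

MPC = ΔC/ΔYd = (331.88 − 137)/(632 − 284) = 194.88/348 = 0.56.
Government-spending multiplier = 1/(1 − MPC) = 1/(1 − 0.56) = 1/0.44 ≈ 2.273.
ΔY = k × ΔG = (+€634 million) / 0.44 ≈ +€1,440.9 million.

+€1,440.9 million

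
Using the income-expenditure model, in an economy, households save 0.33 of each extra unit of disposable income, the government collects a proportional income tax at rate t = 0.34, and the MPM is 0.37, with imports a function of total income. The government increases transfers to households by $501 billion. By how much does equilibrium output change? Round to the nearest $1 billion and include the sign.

MPC = 1 − MPS = 1 − 0.33 = 0.67.
The transfer change shifts disposable income by +$501 billion, so first-round consumption changes by c·ΔTR = 0.67 × (+$501 billion) = +$335.67 billion.
Expenditure multiplier = 1/(1 − c(1−t) + m) = 1/(1 − 0.67×0.66 + 0.37) = 1/0.9278 ≈ 1.078.
The transfer multiplier is c × k ≈ 0.722, so ΔY = k × (c·ΔTR) = (+$335.67 billion) / 0.9278 ≈ +$362 billion.

+$362 billion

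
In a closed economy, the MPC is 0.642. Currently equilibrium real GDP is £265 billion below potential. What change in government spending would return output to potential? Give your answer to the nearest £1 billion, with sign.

Spending multiplier = 1/(1 − MPC) = 1/(1 − 0.642) = 1/0.358 ≈ 2.793.
Need ΔY = +£265 billion, so ΔG = ΔY/k = (+£265 billion) × 0.358 ≈ +£95 billion.
The government should increase government spending by £95 billion.

+£95 billion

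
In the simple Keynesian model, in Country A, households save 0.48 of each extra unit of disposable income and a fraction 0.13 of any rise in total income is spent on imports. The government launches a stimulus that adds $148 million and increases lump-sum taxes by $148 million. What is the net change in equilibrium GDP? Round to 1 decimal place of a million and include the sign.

MPC = 1 − MPS = 1 − 0.48 = 0.52.
Expenditure multiplier = 1/(1 − c + m) = 1/(1 − 0.52 + 0.13) = 1/0.61 ≈ 1.639.
ΔG contributes k·ΔG = (+$148 million) / 0.61 ≈ +$242.6 million.
ΔT of +$148 million changes first-round spending by −c·ΔT = −$76.96 million, contributing k·(−c·ΔT) = (−$76.96 million) / 0.61 ≈ −$126.2 million.
Net ΔY = k(ΔG − c·ΔT) = (+$71.04 million) / 0.61 ≈ +$116.5 million.

+$116.5 million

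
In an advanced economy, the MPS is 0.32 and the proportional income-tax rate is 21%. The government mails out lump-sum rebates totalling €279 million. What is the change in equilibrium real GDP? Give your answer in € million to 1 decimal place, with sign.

MPC = 1 − MPS = 1 − 0.32 = 0.68.
A lump-sum tax change of −€279 million shifts disposable income by +€279 million; first-round consumption changes by −c × ΔT = −0.68 × (−€279 million) = +€189.72 million.
Expenditure multiplier = 1/(1 − c(1−t)) = 1/(1 − 0.68×0.79) = 1/0.4628 ≈ 2.161.
The tax multiplier is −c × k ≈ −1.469, so ΔY = k × (−c·ΔT) = (+€189.72 million) / 0.4628 ≈ +€409.9 million.

+€409.9 million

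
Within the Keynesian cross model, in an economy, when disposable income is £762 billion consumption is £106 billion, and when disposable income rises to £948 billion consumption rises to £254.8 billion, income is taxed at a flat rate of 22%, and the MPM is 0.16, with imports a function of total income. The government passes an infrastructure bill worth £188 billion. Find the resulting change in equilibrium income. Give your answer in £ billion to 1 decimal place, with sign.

+£350.7 billion

MPC = ΔC/ΔYd = (254.8 − 106)/(948 − 762) = 148.8/186 = 0.8.
Spending multiplier = 1/(1 − c(1−t) + m) = 1/(1 − 0.8×0.78 + 0.16) = 1/0.536 ≈ 1.866.
ΔY = k × ΔG = (+£188 billion) / 0.536 ≈ +£350.7 billion.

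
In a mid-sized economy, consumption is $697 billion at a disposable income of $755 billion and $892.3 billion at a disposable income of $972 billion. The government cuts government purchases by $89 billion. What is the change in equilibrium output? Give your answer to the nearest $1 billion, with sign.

−$890 billion

MPC = ΔC/ΔYd = (892.3 − 697)/(972 − 755) = 195.3/217 = 0.9.
Spending multiplier = 1/(1 − MPC) = 1/(1 − 0.9) = 1/0.1 = 10.
ΔY = k × ΔG = (−$89 billion) / 0.1 = −$890 billion.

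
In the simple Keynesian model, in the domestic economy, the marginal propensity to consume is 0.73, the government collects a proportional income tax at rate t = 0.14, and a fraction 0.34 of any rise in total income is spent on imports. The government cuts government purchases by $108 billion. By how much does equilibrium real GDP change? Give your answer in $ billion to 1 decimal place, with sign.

−$151.6 billion

Spending multiplier = 1/(1 − c(1−t) + m) = 1/(1 − 0.73×0.86 + 0.34) = 1/0.7122 ≈ 1.404.
ΔY = k × ΔG = (−$108 billion) / 0.7122 ≈ −$151.6 billion.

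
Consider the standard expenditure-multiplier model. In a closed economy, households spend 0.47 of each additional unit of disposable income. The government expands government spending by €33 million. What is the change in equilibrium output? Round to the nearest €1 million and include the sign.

+€62 million

Spending multiplier = 1/(1 − MPC) = 1/(1 − 0.47) = 1/0.53 ≈ 1.887.
ΔY = k × ΔG = (+€33 million) / 0.53 ≈ +€62 million.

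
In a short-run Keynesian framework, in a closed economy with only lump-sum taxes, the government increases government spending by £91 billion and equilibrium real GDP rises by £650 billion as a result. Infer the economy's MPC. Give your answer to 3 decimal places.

Implied spending multiplier k = ΔY/ΔG = 650/91 ≈ 7.1429.
Since k = 1/(1 − MPC), MPC = 1 − 1/k = 1 − ΔG/ΔY = 1 − 91/650 = 0.860.

0.860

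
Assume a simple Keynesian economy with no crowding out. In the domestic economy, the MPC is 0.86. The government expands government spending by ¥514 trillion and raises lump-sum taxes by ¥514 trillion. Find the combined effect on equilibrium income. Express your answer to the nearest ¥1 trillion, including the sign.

+¥514 trillion

Expenditure multiplier = 1/(1 − MPC) = 1/(1 − 0.86) = 1/0.14 ≈ 7.143.
ΔG contributes k·ΔG = (+¥514 trillion) / 0.14 ≈ +¥3,671.4 trillion.
ΔT of +¥514 trillion changes first-round spending by −c·ΔT = −¥442.04 trillion, contributing k·(−c·ΔT) = (−¥442.04 trillion) / 0.14 ≈ −¥3,157.4 trillion.
With ΔG = ΔT and no other leakages, the balanced-budget multiplier is 1, so ΔY = ΔG = +¥514 trillion.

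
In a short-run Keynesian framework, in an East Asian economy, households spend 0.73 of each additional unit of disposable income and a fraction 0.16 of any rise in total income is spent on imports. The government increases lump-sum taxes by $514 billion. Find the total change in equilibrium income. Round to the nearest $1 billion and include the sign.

A lump-sum tax change of +$514 billion shifts disposable income by −$514 billion; first-round consumption changes by −c × ΔT = −0.73 × (+$514 billion) = −$375.22 billion.
Expenditure multiplier = 1/(1 − c + m) = 1/(1 − 0.73 + 0.16) = 1/0.43 ≈ 2.326.
The tax multiplier is −c × k ≈ −1.698, so ΔY = k × (−c·ΔT) = (−$375.22 billion) / 0.43 ≈ −$873 billion.

−$873 billion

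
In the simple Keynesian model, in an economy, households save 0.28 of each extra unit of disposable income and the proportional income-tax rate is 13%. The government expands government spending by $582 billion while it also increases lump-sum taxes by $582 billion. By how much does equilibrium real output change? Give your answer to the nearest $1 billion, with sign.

MPC = 1 − MPS = 1 − 0.28 = 0.72.
Expenditure multiplier = 1/(1 − c(1−t)) = 1/(1 − 0.72×0.87) = 1/0.3736 ≈ 2.677.
ΔG contributes k·ΔG = (+$582 billion) / 0.3736 ≈ +$1,557.8 billion.
ΔT of +$582 billion changes first-round spending by −c·ΔT = −$419.04 billion, contributing k·(−c·ΔT) = (−$419.04 billion) / 0.3736 ≈ −$1,121.6 billion.
Net ΔY = k(ΔG − c·ΔT) = (+$162.96 billion) / 0.3736 ≈ +$436 billion.

+$436 billion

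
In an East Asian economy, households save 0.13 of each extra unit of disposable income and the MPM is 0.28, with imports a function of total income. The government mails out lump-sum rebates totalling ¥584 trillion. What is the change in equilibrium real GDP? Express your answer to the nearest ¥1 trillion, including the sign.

MPC = 1 − MPS = 1 − 0.13 = 0.87.
A lump-sum tax change of −¥584 trillion shifts disposable income by +¥584 trillion; first-round consumption changes by −c × ΔT = −0.87 × (−¥584 trillion) = +¥508.08 trillion.
Expenditure multiplier = 1/(1 − c + m) = 1/(1 − 0.87 + 0.28) = 1/0.41 ≈ 2.439.
The tax multiplier is −c × k ≈ −2.122, so ΔY = k × (−c·ΔT) = (+¥508.08 trillion) / 0.41 ≈ +¥1,239 trillion.

+¥1,239 trillion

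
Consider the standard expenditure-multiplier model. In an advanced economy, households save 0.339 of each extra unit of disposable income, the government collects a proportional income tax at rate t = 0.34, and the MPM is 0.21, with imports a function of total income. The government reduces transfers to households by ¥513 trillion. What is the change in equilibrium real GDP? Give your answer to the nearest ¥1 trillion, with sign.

MPC = 1 − MPS = 1 − 0.339 = 0.661.
The transfer change shifts disposable income by −¥513 trillion, so first-round consumption changes by c·ΔTR = 0.661 × (−¥513 trillion) = −¥339.093 trillion.
Expenditure multiplier = 1/(1 − c(1−t) + m) = 1/(1 − 0.661×0.66 + 0.21) = 1/0.77374 ≈ 1.292.
The transfer multiplier is c × k ≈ 0.854, so ΔY = k × (c·ΔTR) = (−¥339.093 trillion) / 0.77374 ≈ −¥438 trillion.

−¥438 trillion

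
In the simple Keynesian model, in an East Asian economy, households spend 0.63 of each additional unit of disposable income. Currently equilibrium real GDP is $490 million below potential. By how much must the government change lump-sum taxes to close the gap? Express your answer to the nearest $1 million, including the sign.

−$288 million

Spending multiplier = 1/(1 − MPC) = 1/(1 − 0.63) = 1/0.37 ≈ 2.703.
Tax multiplier = −c·k = −0.63/0.37 ≈ −1.703. Need ΔY = +$490 million, so ΔT = ΔY/(−c·k) = −(+$490 million) × 0.37 / 0.63 ≈ −$288 million.
The government should cut lump-sum taxes by $288 million.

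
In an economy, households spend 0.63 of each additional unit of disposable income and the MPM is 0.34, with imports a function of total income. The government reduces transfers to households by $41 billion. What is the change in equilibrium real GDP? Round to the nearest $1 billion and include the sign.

−$36 billion

The transfer change shifts disposable income by −$41 billion, so first-round consumption changes by c·ΔTR = 0.63 × (−$41 billion) = −$25.83 billion.
Expenditure multiplier = 1/(1 − c + m) = 1/(1 − 0.63 + 0.34) = 1/0.71 ≈ 1.408.
The transfer multiplier is c × k ≈ 0.887, so ΔY = k × (c·ΔTR) = (−$25.83 billion) / 0.71 ≈ −$36 billion.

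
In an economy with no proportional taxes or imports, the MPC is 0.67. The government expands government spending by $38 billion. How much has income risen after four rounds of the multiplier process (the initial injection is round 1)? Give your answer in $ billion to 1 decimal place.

$91.9 billion

Round 1 adds ΔG = $38 billion; each later round is MPC = 0.67 times the previous.
After 4 rounds: 38 + 25.46 + 17.0582 + 11.428994 = ΔG·(1 − c^4)/(1 − c) = 38 × (1 − 0.20151121)/0.33 ≈ $91.9 billion.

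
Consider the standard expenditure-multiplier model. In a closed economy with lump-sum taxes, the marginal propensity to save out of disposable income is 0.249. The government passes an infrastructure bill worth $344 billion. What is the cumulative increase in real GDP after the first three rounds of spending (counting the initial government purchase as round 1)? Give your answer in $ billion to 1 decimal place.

MPC = 1 − MPS = 1 − 0.249 = 0.751.
Round 1 adds ΔG = $344 billion; each later round is MPC = 0.751 times the previous.
After 3 rounds: 344 + 258.344 + 194.016344 = ΔG·(1 − c^3)/(1 − c) = 344 × (1 − 0.423564751)/0.249 ≈ $796.4 billion.

$796.4 billion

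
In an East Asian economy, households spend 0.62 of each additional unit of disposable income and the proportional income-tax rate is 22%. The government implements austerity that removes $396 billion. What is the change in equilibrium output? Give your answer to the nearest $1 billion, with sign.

−$767 billion

Spending multiplier = 1/(1 − c(1−t)) = 1/(1 − 0.62×0.78) = 1/0.5164 ≈ 1.936.
ΔY = k × ΔG = (−$396 billion) / 0.5164 ≈ −$767 billion.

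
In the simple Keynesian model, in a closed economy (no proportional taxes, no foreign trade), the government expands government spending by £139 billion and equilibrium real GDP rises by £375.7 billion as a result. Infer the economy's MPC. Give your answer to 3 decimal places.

0.630

Implied spending multiplier k = ΔY/ΔG = 375.7/139 ≈ 2.7029.
Since k = 1/(1 − MPC), MPC = 1 − 1/k = 1 − ΔG/ΔY = 1 − 139/375.7 ≈ 0.630.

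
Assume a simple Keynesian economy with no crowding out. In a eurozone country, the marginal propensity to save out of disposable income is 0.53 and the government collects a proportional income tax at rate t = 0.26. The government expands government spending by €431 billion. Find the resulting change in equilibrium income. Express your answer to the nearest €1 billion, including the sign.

MPC = 1 − MPS = 1 − 0.53 = 0.47.
Spending multiplier = 1/(1 − c(1−t)) = 1/(1 − 0.47×0.74) = 1/0.6522 ≈ 1.533.
ΔY = k × ΔG = (+€431 billion) / 0.6522 ≈ +€661 billion.

+€661 billion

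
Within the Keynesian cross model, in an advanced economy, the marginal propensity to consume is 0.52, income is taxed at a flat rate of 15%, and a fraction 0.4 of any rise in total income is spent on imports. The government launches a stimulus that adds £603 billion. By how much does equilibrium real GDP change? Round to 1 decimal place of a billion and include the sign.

+£629.4 billion

Expenditure multiplier = 1/(1 − c(1−t) + m) = 1/(1 − 0.52×0.85 + 0.4) = 1/0.958 ≈ 1.044.
ΔY = k × ΔG = (+£603 billion) / 0.958 ≈ +£629.4 billion.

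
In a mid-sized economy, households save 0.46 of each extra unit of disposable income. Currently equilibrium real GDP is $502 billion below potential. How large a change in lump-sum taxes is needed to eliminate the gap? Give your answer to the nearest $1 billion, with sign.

−$428 billion

MPC = 1 − MPS = 1 − 0.46 = 0.54.
Spending multiplier = 1/(1 − MPC) = 1/(1 − 0.54) = 1/0.46 ≈ 2.174.
Tax multiplier = −c·k = −0.54/0.46 ≈ −1.174. Need ΔY = +$502 billion, so ΔT = ΔY/(−c·k) = −(+$502 billion) × 0.46 / 0.54 ≈ −$428 billion.
The government should cut lump-sum taxes by $428 billion.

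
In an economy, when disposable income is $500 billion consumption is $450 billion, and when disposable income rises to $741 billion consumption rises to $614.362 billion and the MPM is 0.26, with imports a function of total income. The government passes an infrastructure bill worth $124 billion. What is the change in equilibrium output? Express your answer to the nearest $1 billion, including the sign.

+$215 billion

MPC = ΔC/ΔYd = (614.362 − 450)/(741 − 500) = 164.362/241 = 0.682.
Government-spending multiplier = 1/(1 − c + m) = 1/(1 − 0.682 + 0.26) = 1/0.578 ≈ 1.73.
ΔY = k × ΔG = (+$124 billion) / 0.578 ≈ +$215 billion.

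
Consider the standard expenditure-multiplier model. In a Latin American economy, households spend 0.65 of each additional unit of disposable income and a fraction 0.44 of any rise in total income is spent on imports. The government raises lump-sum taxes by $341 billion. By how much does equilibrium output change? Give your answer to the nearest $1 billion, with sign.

A lump-sum tax change of +$341 billion shifts disposable income by −$341 billion; first-round consumption changes by −c × ΔT = −0.65 × (+$341 billion) = −$221.65 billion.
Expenditure multiplier = 1/(1 − c + m) = 1/(1 − 0.65 + 0.44) = 1/0.79 ≈ 1.266.
The tax multiplier is −c × k ≈ −0.823, so ΔY = k × (−c·ΔT) = (−$221.65 billion) / 0.79 ≈ −$281 billion.

−$281 billion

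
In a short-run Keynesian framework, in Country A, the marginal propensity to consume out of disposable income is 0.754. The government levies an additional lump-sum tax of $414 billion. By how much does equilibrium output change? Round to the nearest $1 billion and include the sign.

−$1,269 billion

A lump-sum tax change of +$414 billion shifts disposable income by −$414 billion; first-round consumption changes by −c × ΔT = −0.754 × (+$414 billion) = −$312.156 billion.
Expenditure multiplier = 1/(1 − MPC) = 1/(1 − 0.754) = 1/0.246 ≈ 4.065.
The tax multiplier is −c × k ≈ −3.065, so ΔY = k × (−c·ΔT) = (−$312.156 billion) / 0.246 ≈ −$1,269 billion.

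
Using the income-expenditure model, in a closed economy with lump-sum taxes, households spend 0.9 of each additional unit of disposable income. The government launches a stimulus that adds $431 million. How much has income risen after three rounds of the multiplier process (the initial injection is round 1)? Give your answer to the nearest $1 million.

$1,168 million

Round 1 adds ΔG = $431 million; each later round is MPC = 0.9 times the previous.
After 3 rounds: 431 + 387.9 + 349.11 = ΔG·(1 − c^3)/(1 − c) = 431 × (1 − 0.729)/0.1 ≈ $1,168 million.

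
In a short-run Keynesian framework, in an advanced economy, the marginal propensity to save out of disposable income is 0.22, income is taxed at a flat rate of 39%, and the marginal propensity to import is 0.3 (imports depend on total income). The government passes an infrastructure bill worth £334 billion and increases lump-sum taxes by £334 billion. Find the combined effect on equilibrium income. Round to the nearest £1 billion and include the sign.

MPC = 1 − MPS = 1 − 0.22 = 0.78.
Expenditure multiplier = 1/(1 − c(1−t) + m) = 1/(1 − 0.78×0.61 + 0.3) = 1/0.8242 ≈ 1.213.
ΔG contributes k·ΔG = (+£334 billion) / 0.8242 ≈ +£405.2 billion.
ΔT of +£334 billion changes first-round spending by −c·ΔT = −£260.52 billion, contributing k·(−c·ΔT) = (−£260.52 billion) / 0.8242 ≈ −£316.1 billion.
Net ΔY = k(ΔG − c·ΔT) = (+£73.48 billion) / 0.8242 ≈ +£89 billion.

+£89 billion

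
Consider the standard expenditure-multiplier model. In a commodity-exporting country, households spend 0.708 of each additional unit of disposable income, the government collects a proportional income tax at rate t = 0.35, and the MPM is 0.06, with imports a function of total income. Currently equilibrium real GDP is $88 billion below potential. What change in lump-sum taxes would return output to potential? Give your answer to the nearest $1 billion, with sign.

Spending multiplier = 1/(1 − c(1−t) + m) = 1/(1 − 0.708×0.65 + 0.06) = 1/0.5998 ≈ 1.667.
Tax multiplier = −c·k = −0.708/0.5998 ≈ −1.18. Need ΔY = +$88 billion, so ΔT = ΔY/(−c·k) = −(+$88 billion) × 0.5998 / 0.708 ≈ −$75 billion.
The government should cut lump-sum taxes by $75 billion.

−$75 billion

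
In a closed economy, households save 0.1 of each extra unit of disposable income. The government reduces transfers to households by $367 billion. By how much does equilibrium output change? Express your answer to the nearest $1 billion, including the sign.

−$3,303 billion

MPC = 1 − MPS = 1 − 0.1 = 0.9.
The transfer change shifts disposable income by −$367 billion, so first-round consumption changes by c·ΔTR = 0.9 × (−$367 billion) = −$330.3 billion.
Expenditure multiplier = 1/(1 − MPC) = 1/(1 − 0.9) = 1/0.1 = 10.
The transfer multiplier is c × k = 9, so ΔY = k × (c·ΔTR) = (−$330.3 billion) / 0.1 = −$3,303 billion.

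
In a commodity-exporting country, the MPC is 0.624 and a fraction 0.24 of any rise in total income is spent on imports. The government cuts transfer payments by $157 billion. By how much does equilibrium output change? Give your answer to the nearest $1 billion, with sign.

The transfer change shifts disposable income by −$157 billion, so first-round consumption changes by c·ΔTR = 0.624 × (−$157 billion) = −$97.968 billion.
Expenditure multiplier = 1/(1 − c + m) = 1/(1 − 0.624 + 0.24) = 1/0.616 ≈ 1.623.
The transfer multiplier is c × k ≈ 1.013, so ΔY = k × (c·ΔTR) = (−$97.968 billion) / 0.616 ≈ −$159 billion.

−$159 billion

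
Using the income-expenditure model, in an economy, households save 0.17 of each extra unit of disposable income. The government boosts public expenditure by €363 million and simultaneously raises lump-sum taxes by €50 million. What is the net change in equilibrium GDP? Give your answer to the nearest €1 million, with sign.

+€1,891 million

MPC = 1 − MPS = 1 − 0.17 = 0.83.
Expenditure multiplier = 1/(1 − MPC) = 1/(1 − 0.83) = 1/0.17 ≈ 5.882.
ΔG contributes k·ΔG = (+€363 million) / 0.17 ≈ +€2,135.3 million.
ΔT of +€50 million changes first-round spending by −c·ΔT = −€41.5 million, contributing k·(−c·ΔT) = (−€41.5 million) / 0.17 ≈ −€244.1 million.
Net ΔY = k(ΔG − c·ΔT) = (+€321.5 million) / 0.17 ≈ +€1,891 million.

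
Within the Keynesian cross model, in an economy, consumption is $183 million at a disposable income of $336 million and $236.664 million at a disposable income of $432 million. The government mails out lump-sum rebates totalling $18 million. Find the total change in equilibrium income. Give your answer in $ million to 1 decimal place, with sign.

+$22.8 million

MPC = ΔC/ΔYd = (236.664 − 183)/(432 − 336) = 53.664/96 = 0.559.
A lump-sum tax change of −$18 million shifts disposable income by +$18 million; first-round consumption changes by −c × ΔT = −0.559 × (−$18 million) = +$10.062 million.
Expenditure multiplier = 1/(1 − MPC) = 1/(1 − 0.559) = 1/0.441 ≈ 2.268.
The tax multiplier is −c × k ≈ −1.268, so ΔY = k × (−c·ΔT) = (+$10.062 million) / 0.441 ≈ +$22.8 million.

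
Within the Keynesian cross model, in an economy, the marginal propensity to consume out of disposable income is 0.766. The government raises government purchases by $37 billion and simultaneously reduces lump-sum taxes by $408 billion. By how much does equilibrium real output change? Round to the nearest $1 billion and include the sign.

Expenditure multiplier = 1/(1 − MPC) = 1/(1 − 0.766) = 1/0.234 ≈ 4.274.
ΔG contributes k·ΔG = (+$37 billion) / 0.234 ≈ +$158.1 billion.
ΔT of −$408 billion changes first-round spending by −c·ΔT = +$312.528 billion, contributing k·(−c·ΔT) = (+$312.528 billion) / 0.234 ≈ +$1,335.6 billion.
Net ΔY = k(ΔG − c·ΔT) = (+$349.528 billion) / 0.234 ≈ +$1,494 billion.

+$1,494 billion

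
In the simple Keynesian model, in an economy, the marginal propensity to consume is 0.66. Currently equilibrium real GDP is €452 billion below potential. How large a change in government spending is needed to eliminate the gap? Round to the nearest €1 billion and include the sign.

+€154 billion

Spending multiplier = 1/(1 − MPC) = 1/(1 − 0.66) = 1/0.34 ≈ 2.941.
Need ΔY = +€452 billion, so ΔG = ΔY/k = (+€452 billion) × 0.34 ≈ +€154 billion.
The government should increase government spending by €154 billion.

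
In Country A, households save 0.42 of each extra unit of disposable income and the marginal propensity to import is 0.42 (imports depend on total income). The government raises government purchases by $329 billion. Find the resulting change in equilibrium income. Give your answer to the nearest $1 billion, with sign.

+$392 billion

MPC = 1 − MPS = 1 − 0.42 = 0.58.
Expenditure multiplier = 1/(1 − c + m) = 1/(1 − 0.58 + 0.42) = 1/0.84 ≈ 1.19.
ΔY = k × ΔG = (+$329 billion) / 0.84 ≈ +$392 billion.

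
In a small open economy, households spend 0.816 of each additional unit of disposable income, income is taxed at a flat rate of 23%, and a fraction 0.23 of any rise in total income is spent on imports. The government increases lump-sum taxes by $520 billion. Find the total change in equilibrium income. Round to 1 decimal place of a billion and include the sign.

A lump-sum tax change of +$520 billion shifts disposable income by −$520 billion; first-round consumption changes by −c × ΔT = −0.816 × (+$520 billion) = −$424.32 billion.
Expenditure multiplier = 1/(1 − c(1−t) + m) = 1/(1 − 0.816×0.77 + 0.23) = 1/0.60168 ≈ 1.662.
The tax multiplier is −c × k ≈ −1.356, so ΔY = k × (−c·ΔT) = (−$424.32 billion) / 0.60168 ≈ −$705.2 billion.

−$705.2 billion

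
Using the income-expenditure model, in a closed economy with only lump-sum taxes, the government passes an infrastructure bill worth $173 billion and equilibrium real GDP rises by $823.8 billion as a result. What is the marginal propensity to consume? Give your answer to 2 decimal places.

0.79

Implied spending multiplier k = ΔY/ΔG = 823.8/173 ≈ 4.7618.
Since k = 1/(1 − MPC), MPC = 1 − 1/k = 1 − ΔG/ΔY = 1 − 173/823.8 ≈ 0.79.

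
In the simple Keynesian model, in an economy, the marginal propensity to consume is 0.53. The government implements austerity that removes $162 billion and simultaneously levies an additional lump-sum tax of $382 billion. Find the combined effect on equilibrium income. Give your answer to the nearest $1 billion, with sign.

−$775 billion

Expenditure multiplier = 1/(1 − MPC) = 1/(1 − 0.53) = 1/0.47 ≈ 2.128.
ΔG contributes k·ΔG = (−$162 billion) / 0.47 ≈ −$344.7 billion.
ΔT of +$382 billion changes first-round spending by −c·ΔT = −$202.46 billion, contributing k·(−c·ΔT) = (−$202.46 billion) / 0.47 ≈ −$430.8 billion.
Net ΔY = k(ΔG − c·ΔT) = (−$364.46 billion) / 0.47 ≈ −$775 billion.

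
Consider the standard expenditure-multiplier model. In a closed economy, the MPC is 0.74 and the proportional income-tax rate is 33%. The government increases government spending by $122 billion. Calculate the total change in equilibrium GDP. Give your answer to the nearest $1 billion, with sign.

Spending multiplier = 1/(1 − c(1−t)) = 1/(1 − 0.74×0.67) = 1/0.5042 ≈ 1.983.
ΔY = k × ΔG = (+$122 billion) / 0.5042 ≈ +$242 billion.

+$242 billion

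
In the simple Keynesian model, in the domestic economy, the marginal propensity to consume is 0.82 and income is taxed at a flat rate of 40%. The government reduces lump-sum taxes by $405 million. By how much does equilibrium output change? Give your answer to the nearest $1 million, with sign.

+$654 million

A lump-sum tax change of −$405 million shifts disposable income by +$405 million; first-round consumption changes by −c × ΔT = −0.82 × (−$405 million) = +$332.1 million.
Expenditure multiplier = 1/(1 − c(1−t)) = 1/(1 − 0.82×0.6) = 1/0.508 ≈ 1.969.
The tax multiplier is −c × k ≈ −1.614, so ΔY = k × (−c·ΔT) = (+$332.1 million) / 0.508 ≈ +$654 million.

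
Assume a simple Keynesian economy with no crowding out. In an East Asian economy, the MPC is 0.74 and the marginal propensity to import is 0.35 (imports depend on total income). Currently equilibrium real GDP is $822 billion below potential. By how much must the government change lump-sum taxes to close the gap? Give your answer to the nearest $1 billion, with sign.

Spending multiplier = 1/(1 − c + m) = 1/(1 − 0.74 + 0.35) = 1/0.61 ≈ 1.639.
Tax multiplier = −c·k = −0.74/0.61 ≈ −1.213. Need ΔY = +$822 billion, so ΔT = ΔY/(−c·k) = −(+$822 billion) × 0.61 / 0.74 ≈ −$678 billion.
The government should cut lump-sum taxes by $678 billion.

−$678 billion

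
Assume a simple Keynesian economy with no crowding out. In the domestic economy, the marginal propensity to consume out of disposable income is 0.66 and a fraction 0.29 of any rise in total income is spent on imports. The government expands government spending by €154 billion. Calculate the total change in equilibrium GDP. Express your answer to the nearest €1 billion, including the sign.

Expenditure multiplier = 1/(1 − c + m) = 1/(1 − 0.66 + 0.29) = 1/0.63 ≈ 1.587.
ΔY = k × ΔG = (+€154 billion) / 0.63 ≈ +€244 billion.

+€244 billion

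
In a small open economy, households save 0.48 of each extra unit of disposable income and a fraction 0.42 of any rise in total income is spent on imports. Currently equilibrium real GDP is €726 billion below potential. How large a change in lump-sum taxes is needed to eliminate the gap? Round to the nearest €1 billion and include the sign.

−€1,257 billion

MPC = 1 − MPS = 1 − 0.48 = 0.52.
Spending multiplier = 1/(1 − c + m) = 1/(1 − 0.52 + 0.42) = 1/0.9 ≈ 1.111.
Tax multiplier = −c·k = −0.52/0.9 ≈ −0.578. Need ΔY = +€726 billion, so ΔT = ΔY/(−c·k) = −(+€726 billion) × 0.9 / 0.52 ≈ −€1,257 billion.
The government should cut lump-sum taxes by €1,257 billion.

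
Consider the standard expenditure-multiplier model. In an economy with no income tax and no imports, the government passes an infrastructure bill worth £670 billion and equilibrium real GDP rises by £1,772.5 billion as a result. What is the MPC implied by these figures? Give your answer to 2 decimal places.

Implied spending multiplier k = ΔY/ΔG = 1,772.5/670 ≈ 2.6455.
Since k = 1/(1 − MPC), MPC = 1 − 1/k = 1 − ΔG/ΔY = 1 − 670/1,772.5 ≈ 0.62.

0.62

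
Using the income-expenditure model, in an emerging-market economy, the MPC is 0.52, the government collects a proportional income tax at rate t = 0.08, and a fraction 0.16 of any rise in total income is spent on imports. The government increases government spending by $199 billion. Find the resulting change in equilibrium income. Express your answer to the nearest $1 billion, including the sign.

+$292 billion

Government-spending multiplier = 1/(1 − c(1−t) + m) = 1/(1 − 0.52×0.92 + 0.16) = 1/0.6816 ≈ 1.467.
ΔY = k × ΔG = (+$199 billion) / 0.6816 ≈ +$292 billion.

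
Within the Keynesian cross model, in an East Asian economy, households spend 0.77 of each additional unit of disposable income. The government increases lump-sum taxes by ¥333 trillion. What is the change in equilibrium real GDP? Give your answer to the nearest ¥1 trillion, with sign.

−¥1,115 trillion

A lump-sum tax change of +¥333 trillion shifts disposable income by −¥333 trillion; first-round consumption changes by −c × ΔT = −0.77 × (+¥333 trillion) = −¥256.41 trillion.
Expenditure multiplier = 1/(1 − MPC) = 1/(1 − 0.77) = 1/0.23 ≈ 4.348.
The tax multiplier is −c × k ≈ −3.348, so ΔY = k × (−c·ΔT) = (−¥256.41 trillion) / 0.23 ≈ −¥1,115 trillion.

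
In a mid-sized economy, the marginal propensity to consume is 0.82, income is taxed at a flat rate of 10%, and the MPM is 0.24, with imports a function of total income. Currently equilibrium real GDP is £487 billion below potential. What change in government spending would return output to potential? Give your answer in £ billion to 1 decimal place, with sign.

+£244.5 billion

Spending multiplier = 1/(1 − c(1−t) + m) = 1/(1 − 0.82×0.9 + 0.24) = 1/0.502 ≈ 1.992.
Need ΔY = +£487 billion, so ΔG = ΔY/k = (+£487 billion) × 0.502 ≈ +£244.5 billion.
The government should increase government spending by £244.5 billion.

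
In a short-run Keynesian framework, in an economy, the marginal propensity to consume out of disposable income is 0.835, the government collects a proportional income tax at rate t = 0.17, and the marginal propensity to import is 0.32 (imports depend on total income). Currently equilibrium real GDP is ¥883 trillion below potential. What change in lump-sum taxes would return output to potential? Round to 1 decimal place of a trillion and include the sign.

−¥663.0 trillion

Spending multiplier = 1/(1 − c(1−t) + m) = 1/(1 − 0.835×0.83 + 0.32) = 1/0.62695 ≈ 1.595.
Tax multiplier = −c·k = −0.835/0.62695 ≈ −1.332. Need ΔY = +¥883 trillion, so ΔT = ΔY/(−c·k) = −(+¥883 trillion) × 0.62695 / 0.835 ≈ −¥663 trillion.
The government should cut lump-sum taxes by ¥663 trillion.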